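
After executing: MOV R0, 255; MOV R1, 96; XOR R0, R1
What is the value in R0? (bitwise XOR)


Register state trace:
  MOV R0, 255  → R0 = 255 (0b11111111)
  MOV R1, 96  → R1 = 96 (0b01100000)
  XOR R0, R1  → R0 = 255 XOR 96 = 159 (0b10011111)
Final: R0 = 159

159


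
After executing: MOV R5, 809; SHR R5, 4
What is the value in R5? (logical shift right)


Register state trace:
  MOV R5, 809  → R5 = 809
  SHR R5, 4  → R5 = 809 >> 4 = 809 // 2^4 = 50
Final: R5 = 50

50


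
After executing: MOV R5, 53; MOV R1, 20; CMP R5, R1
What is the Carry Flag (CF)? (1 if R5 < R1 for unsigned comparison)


Register state trace:
  MOV R5, 53  → R5 = 53
  MOV R1, 20  → R1 = 20
  CMP R5, R1  → unsigned 53 - 20: no borrow
  53 >= 20, so CF = 0
CF = 0

0


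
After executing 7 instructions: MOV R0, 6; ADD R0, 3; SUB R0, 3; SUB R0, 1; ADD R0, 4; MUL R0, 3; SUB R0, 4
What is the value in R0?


Register state trace:
  MOV R0, 6  → R0 = 6
  ADD R0, 3  → R0 = 6 + 3 = 9
  SUB R0, 3  → R0 = 9 - 3 = 6
  SUB R0, 1  → R0 = 6 - 1 = 5
  ADD R0, 4  → R0 = 5 + 4 = 9
  MUL R0, 3  → R0 = 9 * 3 = 27
  SUB R0, 4  → R0 = 27 - 4 = 23
Final: R0 = 23

23


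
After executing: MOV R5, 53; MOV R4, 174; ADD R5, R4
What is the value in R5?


Register state trace:
  MOV R5, 53  → R5 = 53
  MOV R4, 174  → R4 = 174
  ADD R5, R4  → R5 = 53 + 174 = 227
Final: R5 = 227

227


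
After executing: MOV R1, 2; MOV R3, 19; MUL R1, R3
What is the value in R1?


Register state trace:
  MOV R1, 2  → R1 = 2
  MOV R3, 19  → R3 = 19
  MUL R1, R3  → R1 = 2 * 19 = 38
Final: R1 = 38

38


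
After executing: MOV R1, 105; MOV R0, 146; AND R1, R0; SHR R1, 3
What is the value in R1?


Register state trace:
  MOV R1, 105  → R1 = 105 (0b01101001)
  MOV R0, 146  → R0 = 146 (0b10010010)
  AND R1, R0  → R1 = 105 AND 146 = 0 (0b00000000)
  SHR R1, 3  → R1 = 0 >> 3 = 0
Final: R1 = 0

0


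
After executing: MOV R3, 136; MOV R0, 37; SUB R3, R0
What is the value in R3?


Register state trace:
  MOV R3, 136  → R3 = 136
  MOV R0, 37  → R0 = 37
  SUB R3, R0  → R3 = 136 - 37 = 99
Final: R3 = 99

99


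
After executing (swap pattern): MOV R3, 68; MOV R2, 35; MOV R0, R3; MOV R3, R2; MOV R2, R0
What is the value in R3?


Register state trace (swap pattern):
  MOV R3, 68  → R3 = 68
  MOV R2, 35  → R2 = 35
  MOV R0, R3  → R0 = 68  (save R3)
  MOV R3, R2  → R3 = 35  (R3 gets R2's value)
  MOV R2, R0  → R2 = 68  (R2 gets saved value)
Final: R3 = 35

35


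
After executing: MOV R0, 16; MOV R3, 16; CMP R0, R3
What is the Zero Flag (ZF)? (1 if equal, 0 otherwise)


Register state trace:
  MOV R0, 16  → R0 = 16
  MOV R3, 16  → R3 = 16
  CMP R0, R3  → computes 16 - 16 = 0
  Result is zero, so values are equal
ZF = 1

1


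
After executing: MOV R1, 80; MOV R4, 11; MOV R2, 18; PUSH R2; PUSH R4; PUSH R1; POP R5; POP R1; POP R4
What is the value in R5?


Stack trace (top is rightmost):
  MOV R1, 80  → R1 = 80
  MOV R4, 11  → R4 = 11
  MOV R2, 18  → R2 = 18
  PUSH R2  → stack: [18]
  PUSH R4  → stack: [18, 11]
  PUSH R1  → stack: [18, 11, 80]
  POP R5  → R5 = 80, stack: [18, 11]
  POP R1  → R1 = 11, stack: [18]
  POP R4  → R4 = 18, stack: []
Final: R5 = 80

80


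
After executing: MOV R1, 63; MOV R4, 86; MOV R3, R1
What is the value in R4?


Register state trace:
  MOV R1, 63  → R1 = 63
  MOV R4, 86  → R4 = 86
  MOV R3, R1  → R3 = 63
Final: R4 = 86

86


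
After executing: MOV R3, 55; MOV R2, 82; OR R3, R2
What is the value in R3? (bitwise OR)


Register state trace:
  MOV R3, 55  → R3 = 55 (0b00110111)
  MOV R2, 82  → R2 = 82 (0b01010010)
  OR R3, R2   → R3 = 55 OR 82 = 119 (0b01110111)
Final: R3 = 119

119


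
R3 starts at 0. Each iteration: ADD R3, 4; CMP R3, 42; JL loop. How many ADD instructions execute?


Loop trace (R3 starts at 0, target 42, step 4):
  ADD #1: R3 = 0 + 4 = 4  → 4 < 42, loop
  ADD #2: R3 = 4 + 4 = 8  → 8 < 42, loop
  ADD #3: R3 = 8 + 4 = 12  → 12 < 42, loop
  ADD #4: R3 = 12 + 4 = 16  → 16 < 42, loop
  ADD #5: R3 = 16 + 4 = 20  → 20 < 42, loop
  ADD #6: R3 = 20 + 4 = 24  → 24 < 42, loop
  ADD #7: R3 = 24 + 4 = 28  → 28 < 42, loop
  ADD #8: R3 = 28 + 4 = 32  → 32 < 42, loop
  ADD #9: R3 = 32 + 4 = 36  → 36 < 42, loop
  ADD #10: R3 = 36 + 4 = 40  → 40 < 42, loop
  ADD #11: R3 = 40 + 4 = 44  → 44 >= 42, exit
Total ADD instructions: 11

11


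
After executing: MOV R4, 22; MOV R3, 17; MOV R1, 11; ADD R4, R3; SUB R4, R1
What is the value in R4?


Register state trace:
  MOV R4, 22  → R4 = 22
  MOV R3, 17  → R3 = 17
  MOV R1, 11  → R1 = 11
  ADD R4, R3  → R4 = 22 + 17 = 39
  SUB R4, R1  → R4 = 39 - 11 = 28
Final: R4 = 28

28


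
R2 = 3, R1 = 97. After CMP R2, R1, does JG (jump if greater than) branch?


Trace:
  R2 = 3, R1 = 97
  CMP R2, R1  → compares 3 vs 97
  JG checks: is 3 greater than 97?
  3 < 97, so condition is false
Branch taken: No

No


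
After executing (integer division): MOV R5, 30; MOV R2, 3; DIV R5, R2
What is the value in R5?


Register state trace:
  MOV R5, 30  → R5 = 30
  MOV R2, 3  → R2 = 3
  DIV R5, R2  → R5 = 30 // 3 = 10
Final: R5 = 10

10


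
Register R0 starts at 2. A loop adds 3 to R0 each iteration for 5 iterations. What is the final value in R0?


Starting value: R0 = 2
  Iter 1: R0 = 2 + 3 = 5
  Iter 2: R0 = 5 + 3 = 8
  Iter 3: R0 = 8 + 3 = 11
  Iter 4: R0 = 11 + 3 = 14
  Iter 5: R0 = 14 + 3 = 17
Final: R0 = 17

17


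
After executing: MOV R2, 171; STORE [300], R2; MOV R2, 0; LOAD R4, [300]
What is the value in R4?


Register and memory trace:
  MOV R2, 171  → R2 = 171
  STORE [300], R2  → mem[300] = 171
  MOV R2, 0  → R2 = 0
  LOAD R4, [300]  → R4 = mem[300] = 171
Final: R4 = 171

171


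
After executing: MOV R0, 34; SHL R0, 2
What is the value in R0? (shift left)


Register state trace:
  MOV R0, 34  → R0 = 34
  SHL R0, 2  → R0 = 34 << 2 = 34 * 2^2 = 136
Final: R0 = 136

136


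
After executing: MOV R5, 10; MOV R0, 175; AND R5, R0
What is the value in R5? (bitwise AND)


Register state trace:
  MOV R5, 10  → R5 = 10 (0b00001010)
  MOV R0, 175  → R0 = 175 (0b10101111)
  AND R5, R0  → R5 = 10 AND 175 = 10 (0b00001010)
Final: R5 = 10

10


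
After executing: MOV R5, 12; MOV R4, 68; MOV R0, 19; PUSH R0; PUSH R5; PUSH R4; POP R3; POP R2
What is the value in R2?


Stack trace (top is rightmost):
  MOV R5, 12  → R5 = 12
  MOV R4, 68  → R4 = 68
  MOV R0, 19  → R0 = 19
  PUSH R0  → stack: [19]
  PUSH R5  → stack: [19, 12]
  PUSH R4  → stack: [19, 12, 68]
  POP R3  → R3 = 68, stack: [19, 12]
  POP R2  → R2 = 12, stack: [19]
Final: R2 = 12

12


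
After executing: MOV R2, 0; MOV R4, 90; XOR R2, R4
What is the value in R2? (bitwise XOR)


Register state trace:
  MOV R2, 0  → R2 = 0 (0b00000000)
  MOV R4, 90  → R4 = 90 (0b01011010)
  XOR R2, R4  → R2 = 0 XOR 90 = 90 (0b01011010)
Final: R2 = 90

90


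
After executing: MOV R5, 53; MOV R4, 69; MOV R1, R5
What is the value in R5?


Register state trace:
  MOV R5, 53  → R5 = 53
  MOV R4, 69  → R4 = 69
  MOV R1, R5  → R1 = 53
Final: R5 = 53

53


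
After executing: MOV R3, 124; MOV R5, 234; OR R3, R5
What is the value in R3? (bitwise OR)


Register state trace:
  MOV R3, 124  → R3 = 124 (0b01111100)
  MOV R5, 234  → R5 = 234 (0b11101010)
  OR R3, R5   → R3 = 124 OR 234 = 254 (0b11111110)
Final: R3 = 254

254


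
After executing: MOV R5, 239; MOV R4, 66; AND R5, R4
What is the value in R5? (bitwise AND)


Register state trace:
  MOV R5, 239  → R5 = 239 (0b11101111)
  MOV R4, 66  → R4 = 66 (0b01000010)
  AND R5, R4  → R5 = 239 AND 66 = 66 (0b01000010)
Final: R5 = 66

66


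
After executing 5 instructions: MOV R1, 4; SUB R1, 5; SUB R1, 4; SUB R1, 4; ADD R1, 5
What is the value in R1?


Register state trace:
  MOV R1, 4  → R1 = 4
  SUB R1, 5  → R1 = 4 - 5 = -1
  SUB R1, 4  → R1 = -1 - 4 = -5
  SUB R1, 4  → R1 = -5 - 4 = -9
  ADD R1, 5  → R1 = -9 + 5 = -4
Final: R1 = -4

-4


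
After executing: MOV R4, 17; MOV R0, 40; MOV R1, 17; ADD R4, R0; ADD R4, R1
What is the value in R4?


Register state trace:
  MOV R4, 17  → R4 = 17
  MOV R0, 40  → R0 = 40
  MOV R1, 17  → R1 = 17
  ADD R4, R0  → R4 = 17 + 40 = 57
  ADD R4, R1  → R4 = 57 + 17 = 74
Final: R4 = 74

74


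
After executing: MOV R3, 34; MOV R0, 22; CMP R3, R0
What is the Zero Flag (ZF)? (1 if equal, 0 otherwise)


Register state trace:
  MOV R3, 34  → R3 = 34
  MOV R0, 22  → R0 = 22
  CMP R3, R0  → computes 34 - 22 = 12
  Result is nonzero, so values are not equal
ZF = 0

0


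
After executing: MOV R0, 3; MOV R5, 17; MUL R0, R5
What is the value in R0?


Register state trace:
  MOV R0, 3  → R0 = 3
  MOV R5, 17  → R5 = 17
  MUL R0, R5  → R0 = 3 * 17 = 51
Final: R0 = 51

51


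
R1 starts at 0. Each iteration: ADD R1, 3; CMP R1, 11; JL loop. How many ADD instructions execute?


Loop trace (R1 starts at 0, target 11, step 3):
  ADD #1: R1 = 0 + 3 = 3  → 3 < 11, loop
  ADD #2: R1 = 3 + 3 = 6  → 6 < 11, loop
  ADD #3: R1 = 6 + 3 = 9  → 9 < 11, loop
  ADD #4: R1 = 9 + 3 = 12  → 12 >= 11, exit
Total ADD instructions: 4

4


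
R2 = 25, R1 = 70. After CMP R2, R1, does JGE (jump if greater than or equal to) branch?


Trace:
  R2 = 25, R1 = 70
  CMP R2, R1  → compares 25 vs 70
  JGE checks: is 25 greater than or equal to 70?
  25 < 70, so condition is false
Branch taken: No

No


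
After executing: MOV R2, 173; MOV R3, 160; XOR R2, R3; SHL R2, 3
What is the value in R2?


Register state trace:
  MOV R2, 173  → R2 = 173 (0b10101101)
  MOV R3, 160  → R3 = 160 (0b10100000)
  XOR R2, R3  → R2 = 173 XOR 160 = 13 (0b00001101)
  SHL R2, 3  → R2 = 13 << 3 = 104
Final: R2 = 104

104


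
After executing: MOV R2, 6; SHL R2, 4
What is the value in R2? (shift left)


Register state trace:
  MOV R2, 6  → R2 = 6
  SHL R2, 4  → R2 = 6 << 4 = 6 * 2^4 = 96
Final: R2 = 96

96


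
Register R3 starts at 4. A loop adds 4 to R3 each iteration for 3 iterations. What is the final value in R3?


Starting value: R3 = 4
  Iter 1: R3 = 4 + 4 = 8
  Iter 2: R3 = 8 + 4 = 12
  Iter 3: R3 = 12 + 4 = 16
Final: R3 = 16

16


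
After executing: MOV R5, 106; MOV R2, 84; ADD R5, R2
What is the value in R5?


Register state trace:
  MOV R5, 106  → R5 = 106
  MOV R2, 84  → R2 = 84
  ADD R5, R2  → R5 = 106 + 84 = 190
Final: R5 = 190

190


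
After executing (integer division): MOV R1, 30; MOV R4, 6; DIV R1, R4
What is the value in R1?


Register state trace:
  MOV R1, 30  → R1 = 30
  MOV R4, 6  → R4 = 6
  DIV R1, R4  → R1 = 30 // 6 = 5
Final: R1 = 5

5


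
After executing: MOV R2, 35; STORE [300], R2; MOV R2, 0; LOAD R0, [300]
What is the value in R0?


Register and memory trace:
  MOV R2, 35  → R2 = 35
  STORE [300], R2  → mem[300] = 35
  MOV R2, 0  → R2 = 0
  LOAD R0, [300]  → R0 = mem[300] = 35
Final: R0 = 35

35


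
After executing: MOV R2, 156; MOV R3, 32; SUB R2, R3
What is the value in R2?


Register state trace:
  MOV R2, 156  → R2 = 156
  MOV R3, 32  → R3 = 32
  SUB R2, R3  → R2 = 156 - 32 = 124
Final: R2 = 124

124


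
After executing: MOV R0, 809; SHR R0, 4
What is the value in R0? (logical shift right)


Register state trace:
  MOV R0, 809  → R0 = 809
  SHR R0, 4  → R0 = 809 >> 4 = 809 // 2^4 = 50
Final: R0 = 50

50


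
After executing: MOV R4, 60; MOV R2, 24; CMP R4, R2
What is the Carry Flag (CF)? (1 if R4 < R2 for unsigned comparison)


Register state trace:
  MOV R4, 60  → R4 = 60
  MOV R2, 24  → R2 = 24
  CMP R4, R2  → unsigned 60 - 24: no borrow
  60 >= 24, so CF = 0
CF = 0

0


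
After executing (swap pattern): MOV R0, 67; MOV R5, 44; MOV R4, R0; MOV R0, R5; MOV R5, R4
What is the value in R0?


Register state trace (swap pattern):
  MOV R0, 67  → R0 = 67
  MOV R5, 44  → R5 = 44
  MOV R4, R0  → R4 = 67  (save R0)
  MOV R0, R5  → R0 = 44  (R0 gets R5's value)
  MOV R5, R4  → R5 = 67  (R5 gets saved value)
Final: R0 = 44

44


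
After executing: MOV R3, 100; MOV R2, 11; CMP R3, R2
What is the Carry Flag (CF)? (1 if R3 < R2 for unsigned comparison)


Register state trace:
  MOV R3, 100  → R3 = 100
  MOV R2, 11  → R2 = 11
  CMP R3, R2  → unsigned 100 - 11: no borrow
  100 >= 11, so CF = 0
CF = 0

0


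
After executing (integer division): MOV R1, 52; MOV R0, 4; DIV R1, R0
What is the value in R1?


Register state trace:
  MOV R1, 52  → R1 = 52
  MOV R0, 4  → R0 = 4
  DIV R1, R0  → R1 = 52 // 4 = 13
Final: R1 = 13

13


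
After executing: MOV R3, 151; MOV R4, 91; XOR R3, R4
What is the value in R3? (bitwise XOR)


Register state trace:
  MOV R3, 151  → R3 = 151 (0b10010111)
  MOV R4, 91  → R4 = 91 (0b01011011)
  XOR R3, R4  → R3 = 151 XOR 91 = 204 (0b11001100)
Final: R3 = 204

204


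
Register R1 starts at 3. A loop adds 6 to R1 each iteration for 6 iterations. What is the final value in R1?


Starting value: R1 = 3
  Iter 1: R1 = 3 + 6 = 9
  Iter 2: R1 = 9 + 6 = 15
  Iter 3: R1 = 15 + 6 = 21
  Iter 4: R1 = 21 + 6 = 27
  Iter 5: R1 = 27 + 6 = 33
  Iter 6: R1 = 33 + 6 = 39
Final: R1 = 39

39


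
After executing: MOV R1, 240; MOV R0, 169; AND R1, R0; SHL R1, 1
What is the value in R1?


Register state trace:
  MOV R1, 240  → R1 = 240 (0b11110000)
  MOV R0, 169  → R0 = 169 (0b10101001)
  AND R1, R0  → R1 = 240 AND 169 = 160 (0b10100000)
  SHL R1, 1  → R1 = 160 << 1 = 320
Final: R1 = 320

320


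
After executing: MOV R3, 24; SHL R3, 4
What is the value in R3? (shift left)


Register state trace:
  MOV R3, 24  → R3 = 24
  SHL R3, 4  → R3 = 24 << 4 = 24 * 2^4 = 384
Final: R3 = 384

384


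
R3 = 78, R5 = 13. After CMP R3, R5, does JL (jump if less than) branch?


Trace:
  R3 = 78, R5 = 13
  CMP R3, R5  → compares 78 vs 13
  JL checks: is 78 less than 13?
  78 > 13, so condition is false
Branch taken: No

No


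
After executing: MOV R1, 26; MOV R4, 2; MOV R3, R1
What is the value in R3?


Register state trace:
  MOV R1, 26  → R1 = 26
  MOV R4, 2  → R4 = 2
  MOV R3, R1  → R3 = 26
Final: R3 = 26

26


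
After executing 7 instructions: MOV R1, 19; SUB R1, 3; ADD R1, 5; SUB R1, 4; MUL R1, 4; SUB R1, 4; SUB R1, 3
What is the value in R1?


Register state trace:
  MOV R1, 19  → R1 = 19
  SUB R1, 3  → R1 = 19 - 3 = 16
  ADD R1, 5  → R1 = 16 + 5 = 21
  SUB R1, 4  → R1 = 21 - 4 = 17
  MUL R1, 4  → R1 = 17 * 4 = 68
  SUB R1, 4  → R1 = 68 - 4 = 64
  SUB R1, 3  → R1 = 64 - 3 = 61
Final: R1 = 61

61


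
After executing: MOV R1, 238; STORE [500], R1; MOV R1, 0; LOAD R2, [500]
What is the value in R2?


Register and memory trace:
  MOV R1, 238  → R1 = 238
  STORE [500], R1  → mem[500] = 238
  MOV R1, 0  → R1 = 0
  LOAD R2, [500]  → R2 = mem[500] = 238
Final: R2 = 238

238


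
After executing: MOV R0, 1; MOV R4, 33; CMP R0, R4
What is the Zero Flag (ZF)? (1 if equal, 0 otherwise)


Register state trace:
  MOV R0, 1  → R0 = 1
  MOV R4, 33  → R4 = 33
  CMP R0, R4  → computes 1 - 33 = -32
  Result is nonzero, so values are not equal
ZF = 0

0


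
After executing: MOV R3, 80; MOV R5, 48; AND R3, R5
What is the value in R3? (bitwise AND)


Register state trace:
  MOV R3, 80  → R3 = 80 (0b01010000)
  MOV R5, 48  → R5 = 48 (0b00110000)
  AND R3, R5  → R3 = 80 AND 48 = 16 (0b00010000)
Final: R3 = 16

16


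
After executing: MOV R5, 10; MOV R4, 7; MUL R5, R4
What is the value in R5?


Register state trace:
  MOV R5, 10  → R5 = 10
  MOV R4, 7  → R4 = 7
  MUL R5, R4  → R5 = 10 * 7 = 70
Final: R5 = 70

70


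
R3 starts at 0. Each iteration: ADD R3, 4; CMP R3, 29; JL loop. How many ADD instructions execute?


Loop trace (R3 starts at 0, target 29, step 4):
  ADD #1: R3 = 0 + 4 = 4  → 4 < 29, loop
  ADD #2: R3 = 4 + 4 = 8  → 8 < 29, loop
  ADD #3: R3 = 8 + 4 = 12  → 12 < 29, loop
  ADD #4: R3 = 12 + 4 = 16  → 16 < 29, loop
  ADD #5: R3 = 16 + 4 = 20  → 20 < 29, loop
  ADD #6: R3 = 20 + 4 = 24  → 24 < 29, loop
  ADD #7: R3 = 24 + 4 = 28  → 28 < 29, loop
  ADD #8: R3 = 28 + 4 = 32  → 32 >= 29, exit
Total ADD instructions: 8

8


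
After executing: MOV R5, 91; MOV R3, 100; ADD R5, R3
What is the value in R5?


Register state trace:
  MOV R5, 91  → R5 = 91
  MOV R3, 100  → R3 = 100
  ADD R5, R3  → R5 = 91 + 100 = 191
Final: R5 = 191

191


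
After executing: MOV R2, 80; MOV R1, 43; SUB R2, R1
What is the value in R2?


Register state trace:
  MOV R2, 80  → R2 = 80
  MOV R1, 43  → R1 = 43
  SUB R2, R1  → R2 = 80 - 43 = 37
Final: R2 = 37

37


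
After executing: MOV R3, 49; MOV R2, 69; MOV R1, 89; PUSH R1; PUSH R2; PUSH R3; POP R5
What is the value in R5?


Stack trace (top is rightmost):
  MOV R3, 49  → R3 = 49
  MOV R2, 69  → R2 = 69
  MOV R1, 89  → R1 = 89
  PUSH R1  → stack: [89]
  PUSH R2  → stack: [89, 69]
  PUSH R3  → stack: [89, 69, 49]
  POP R5  → R5 = 49, stack: [89, 69]
Final: R5 = 49

49


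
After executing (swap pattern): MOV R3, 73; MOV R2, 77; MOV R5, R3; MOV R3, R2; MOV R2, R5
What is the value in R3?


Register state trace (swap pattern):
  MOV R3, 73  → R3 = 73
  MOV R2, 77  → R2 = 77
  MOV R5, R3  → R5 = 73  (save R3)
  MOV R3, R2  → R3 = 77  (R3 gets R2's value)
  MOV R2, R5  → R2 = 73  (R2 gets saved value)
Final: R3 = 77

77


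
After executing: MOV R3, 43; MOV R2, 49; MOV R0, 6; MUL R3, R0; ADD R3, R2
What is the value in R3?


Register state trace:
  MOV R3, 43  → R3 = 43
  MOV R2, 49  → R2 = 49
  MOV R0, 6  → R0 = 6
  MUL R3, R0  → R3 = 43 * 6 = 258
  ADD R3, R2  → R3 = 258 + 49 = 307
Final: R3 = 307

307


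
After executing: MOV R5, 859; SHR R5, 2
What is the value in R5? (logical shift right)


Register state trace:
  MOV R5, 859  → R5 = 859
  SHR R5, 2  → R5 = 859 >> 2 = 859 // 2^2 = 214
Final: R5 = 214

214


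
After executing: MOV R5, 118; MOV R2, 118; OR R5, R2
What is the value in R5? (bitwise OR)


Register state trace:
  MOV R5, 118  → R5 = 118 (0b01110110)
  MOV R2, 118  → R2 = 118 (0b01110110)
  OR R5, R2   → R5 = 118 OR 118 = 118 (0b01110110)
Final: R5 = 118

118


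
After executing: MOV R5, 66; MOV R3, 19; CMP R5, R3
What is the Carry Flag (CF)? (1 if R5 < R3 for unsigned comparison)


Register state trace:
  MOV R5, 66  → R5 = 66
  MOV R3, 19  → R3 = 19
  CMP R5, R3  → unsigned 66 - 19: no borrow
  66 >= 19, so CF = 0
CF = 0

0


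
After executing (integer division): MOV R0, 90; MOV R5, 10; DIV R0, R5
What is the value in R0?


Register state trace:
  MOV R0, 90  → R0 = 90
  MOV R5, 10  → R5 = 10
  DIV R0, R5  → R0 = 90 // 10 = 9
Final: R0 = 9

9


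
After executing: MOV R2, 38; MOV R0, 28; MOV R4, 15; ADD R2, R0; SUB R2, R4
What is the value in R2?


Register state trace:
  MOV R2, 38  → R2 = 38
  MOV R0, 28  → R0 = 28
  MOV R4, 15  → R4 = 15
  ADD R2, R0  → R2 = 38 + 28 = 66
  SUB R2, R4  → R2 = 66 - 15 = 51
Final: R2 = 51

51


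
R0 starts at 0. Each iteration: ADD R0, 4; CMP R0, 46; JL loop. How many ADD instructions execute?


Loop trace (R0 starts at 0, target 46, step 4):
  ADD #1: R0 = 0 + 4 = 4  → 4 < 46, loop
  ADD #2: R0 = 4 + 4 = 8  → 8 < 46, loop
  ADD #3: R0 = 8 + 4 = 12  → 12 < 46, loop
  ADD #4: R0 = 12 + 4 = 16  → 16 < 46, loop
  ADD #5: R0 = 16 + 4 = 20  → 20 < 46, loop
  ADD #6: R0 = 20 + 4 = 24  → 24 < 46, loop
  ADD #7: R0 = 24 + 4 = 28  → 28 < 46, loop
  ADD #8: R0 = 28 + 4 = 32  → 32 < 46, loop
  ADD #9: R0 = 32 + 4 = 36  → 36 < 46, loop
  ADD #10: R0 = 36 + 4 = 40  → 40 < 46, loop
  ADD #11: R0 = 40 + 4 = 44  → 44 < 46, loop
  ADD #12: R0 = 44 + 4 = 48  → 48 >= 46, exit
Total ADD instructions: 12

12


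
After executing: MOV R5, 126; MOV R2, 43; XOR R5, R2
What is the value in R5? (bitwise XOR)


Register state trace:
  MOV R5, 126  → R5 = 126 (0b01111110)
  MOV R2, 43  → R2 = 43 (0b00101011)
  XOR R5, R2  → R5 = 126 XOR 43 = 85 (0b01010101)
Final: R5 = 85

85


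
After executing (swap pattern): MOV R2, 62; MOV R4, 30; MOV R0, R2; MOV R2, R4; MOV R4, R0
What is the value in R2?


Register state trace (swap pattern):
  MOV R2, 62  → R2 = 62
  MOV R4, 30  → R4 = 30
  MOV R0, R2  → R0 = 62  (save R2)
  MOV R2, R4  → R2 = 30  (R2 gets R4's value)
  MOV R4, R0  → R4 = 62  (R4 gets saved value)
Final: R2 = 30

30


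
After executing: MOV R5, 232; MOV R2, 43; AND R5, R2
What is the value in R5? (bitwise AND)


Register state trace:
  MOV R5, 232  → R5 = 232 (0b11101000)
  MOV R2, 43  → R2 = 43 (0b00101011)
  AND R5, R2  → R5 = 232 AND 43 = 40 (0b00101000)
Final: R5 = 40

40


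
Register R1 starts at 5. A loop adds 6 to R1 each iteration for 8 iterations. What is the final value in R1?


Starting value: R1 = 5
  Iter 1: R1 = 5 + 6 = 11
  Iter 2: R1 = 11 + 6 = 17
  Iter 3: R1 = 17 + 6 = 23
  Iter 4: R1 = 23 + 6 = 29
  Iter 5: R1 = 29 + 6 = 35
  Iter 6: R1 = 35 + 6 = 41
  Iter 7: R1 = 41 + 6 = 47
  Iter 8: R1 = 47 + 6 = 53
Final: R1 = 53

53


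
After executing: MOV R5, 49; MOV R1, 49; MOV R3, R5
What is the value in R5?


Register state trace:
  MOV R5, 49  → R5 = 49
  MOV R1, 49  → R1 = 49
  MOV R3, R5  → R3 = 49
Final: R5 = 49

49


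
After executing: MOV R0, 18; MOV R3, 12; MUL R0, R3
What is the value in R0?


Register state trace:
  MOV R0, 18  → R0 = 18
  MOV R3, 12  → R3 = 12
  MUL R0, R3  → R0 = 18 * 12 = 216
Final: R0 = 216

216


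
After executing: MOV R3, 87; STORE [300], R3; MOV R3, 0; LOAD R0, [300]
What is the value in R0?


Register and memory trace:
  MOV R3, 87  → R3 = 87
  STORE [300], R3  → mem[300] = 87
  MOV R3, 0  → R3 = 0
  LOAD R0, [300]  → R0 = mem[300] = 87
Final: R0 = 87

87


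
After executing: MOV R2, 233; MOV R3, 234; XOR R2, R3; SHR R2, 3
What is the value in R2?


Register state trace:
  MOV R2, 233  → R2 = 233 (0b11101001)
  MOV R3, 234  → R3 = 234 (0b11101010)
  XOR R2, R3  → R2 = 233 XOR 234 = 3 (0b00000011)
  SHR R2, 3  → R2 = 3 >> 3 = 0
Final: R2 = 0

0


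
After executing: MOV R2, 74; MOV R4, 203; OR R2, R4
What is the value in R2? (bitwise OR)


Register state trace:
  MOV R2, 74  → R2 = 74 (0b01001010)
  MOV R4, 203  → R4 = 203 (0b11001011)
  OR R2, R4   → R2 = 74 OR 203 = 203 (0b11001011)
Final: R2 = 203

203


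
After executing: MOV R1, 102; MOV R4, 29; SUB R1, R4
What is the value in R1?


Register state trace:
  MOV R1, 102  → R1 = 102
  MOV R4, 29  → R4 = 29
  SUB R1, R4  → R1 = 102 - 29 = 73
Final: R1 = 73

73


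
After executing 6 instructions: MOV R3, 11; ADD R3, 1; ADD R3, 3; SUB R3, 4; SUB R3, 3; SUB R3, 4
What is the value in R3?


Register state trace:
  MOV R3, 11  → R3 = 11
  ADD R3, 1  → R3 = 11 + 1 = 12
  ADD R3, 3  → R3 = 12 + 3 = 15
  SUB R3, 4  → R3 = 15 - 4 = 11
  SUB R3, 3  → R3 = 11 - 3 = 8
  SUB R3, 4  → R3 = 8 - 4 = 4
Final: R3 = 4

4


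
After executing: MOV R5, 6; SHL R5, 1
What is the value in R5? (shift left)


Register state trace:
  MOV R5, 6  → R5 = 6
  SHL R5, 1  → R5 = 6 << 1 = 6 * 2^1 = 12
Final: R5 = 12

12


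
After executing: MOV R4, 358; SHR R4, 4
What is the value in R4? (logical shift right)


Register state trace:
  MOV R4, 358  → R4 = 358
  SHR R4, 4  → R4 = 358 >> 4 = 358 // 2^4 = 22
Final: R4 = 22

22


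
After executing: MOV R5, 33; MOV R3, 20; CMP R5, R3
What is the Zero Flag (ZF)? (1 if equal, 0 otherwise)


Register state trace:
  MOV R5, 33  → R5 = 33
  MOV R3, 20  → R3 = 20
  CMP R5, R3  → computes 33 - 20 = 13
  Result is nonzero, so values are not equal
ZF = 0

0


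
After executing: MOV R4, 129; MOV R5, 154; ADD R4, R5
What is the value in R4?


Register state trace:
  MOV R4, 129  → R4 = 129
  MOV R5, 154  → R5 = 154
  ADD R4, R5  → R4 = 129 + 154 = 283
Final: R4 = 283

283


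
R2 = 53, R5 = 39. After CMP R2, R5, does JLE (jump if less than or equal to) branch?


Trace:
  R2 = 53, R5 = 39
  CMP R2, R5  → compares 53 vs 39
  JLE checks: is 53 less than or equal to 39?
  53 > 39, so condition is false
Branch taken: No

No


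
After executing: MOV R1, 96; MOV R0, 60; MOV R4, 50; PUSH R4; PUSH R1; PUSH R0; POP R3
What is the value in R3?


Stack trace (top is rightmost):
  MOV R1, 96  → R1 = 96
  MOV R0, 60  → R0 = 60
  MOV R4, 50  → R4 = 50
  PUSH R4  → stack: [50]
  PUSH R1  → stack: [50, 96]
  PUSH R0  → stack: [50, 96, 60]
  POP R3  → R3 = 60, stack: [50, 96]
Final: R3 = 60

60


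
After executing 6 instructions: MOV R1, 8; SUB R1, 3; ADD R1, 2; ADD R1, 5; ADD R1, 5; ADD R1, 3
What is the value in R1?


Register state trace:
  MOV R1, 8  → R1 = 8
  SUB R1, 3  → R1 = 8 - 3 = 5
  ADD R1, 2  → R1 = 5 + 2 = 7
  ADD R1, 5  → R1 = 7 + 5 = 12
  ADD R1, 5  → R1 = 12 + 5 = 17
  ADD R1, 3  → R1 = 17 + 3 = 20
Final: R1 = 20

20


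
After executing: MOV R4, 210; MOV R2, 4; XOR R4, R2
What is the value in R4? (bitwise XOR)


Register state trace:
  MOV R4, 210  → R4 = 210 (0b11010010)
  MOV R2, 4  → R2 = 4 (0b00000100)
  XOR R4, R2  → R4 = 210 XOR 4 = 214 (0b11010110)
Final: R4 = 214

214


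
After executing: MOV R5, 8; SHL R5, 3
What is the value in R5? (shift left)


Register state trace:
  MOV R5, 8  → R5 = 8
  SHL R5, 3  → R5 = 8 << 3 = 8 * 2^3 = 64
Final: R5 = 64

64


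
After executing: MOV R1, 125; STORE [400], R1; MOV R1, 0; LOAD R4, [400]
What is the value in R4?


Register and memory trace:
  MOV R1, 125  → R1 = 125
  STORE [400], R1  → mem[400] = 125
  MOV R1, 0  → R1 = 0
  LOAD R4, [400]  → R4 = mem[400] = 125
Final: R4 = 125

125


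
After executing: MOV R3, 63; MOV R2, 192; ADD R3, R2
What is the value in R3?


Register state trace:
  MOV R3, 63  → R3 = 63
  MOV R2, 192  → R2 = 192
  ADD R3, R2  → R3 = 63 + 192 = 255
Final: R3 = 255

255


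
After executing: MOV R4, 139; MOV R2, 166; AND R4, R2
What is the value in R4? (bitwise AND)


Register state trace:
  MOV R4, 139  → R4 = 139 (0b10001011)
  MOV R2, 166  → R2 = 166 (0b10100110)
  AND R4, R2  → R4 = 139 AND 166 = 130 (0b10000010)
Final: R4 = 130

130


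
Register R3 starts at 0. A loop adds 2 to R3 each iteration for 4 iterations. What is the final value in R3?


Starting value: R3 = 0
  Iter 1: R3 = 0 + 2 = 2
  Iter 2: R3 = 2 + 2 = 4
  Iter 3: R3 = 4 + 2 = 6
  Iter 4: R3 = 6 + 2 = 8
Final: R3 = 8

8


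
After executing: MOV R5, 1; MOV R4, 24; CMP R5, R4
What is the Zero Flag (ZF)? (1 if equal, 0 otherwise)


Register state trace:
  MOV R5, 1  → R5 = 1
  MOV R4, 24  → R4 = 24
  CMP R5, R4  → computes 1 - 24 = -23
  Result is nonzero, so values are not equal
ZF = 0

0


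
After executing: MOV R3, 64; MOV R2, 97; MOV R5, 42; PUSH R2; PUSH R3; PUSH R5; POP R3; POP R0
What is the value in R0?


Stack trace (top is rightmost):
  MOV R3, 64  → R3 = 64
  MOV R2, 97  → R2 = 97
  MOV R5, 42  → R5 = 42
  PUSH R2  → stack: [97]
  PUSH R3  → stack: [97, 64]
  PUSH R5  → stack: [97, 64, 42]
  POP R3  → R3 = 42, stack: [97, 64]
  POP R0  → R0 = 64, stack: [97]
Final: R0 = 64

64


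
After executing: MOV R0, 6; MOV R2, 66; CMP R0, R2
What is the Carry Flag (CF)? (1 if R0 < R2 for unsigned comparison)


Register state trace:
  MOV R0, 6  → R0 = 6
  MOV R2, 66  → R2 = 66
  CMP R0, R2  → unsigned 6 - 66: borrow occurs
  6 < 66, so CF = 1
CF = 1

1


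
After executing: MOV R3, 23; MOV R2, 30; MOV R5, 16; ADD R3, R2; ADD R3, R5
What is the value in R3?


Register state trace:
  MOV R3, 23  → R3 = 23
  MOV R2, 30  → R2 = 30
  MOV R5, 16  → R5 = 16
  ADD R3, R2  → R3 = 23 + 30 = 53
  ADD R3, R5  → R3 = 53 + 16 = 69
Final: R3 = 69

69


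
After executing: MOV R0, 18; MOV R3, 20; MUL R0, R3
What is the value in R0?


Register state trace:
  MOV R0, 18  → R0 = 18
  MOV R3, 20  → R3 = 20
  MUL R0, R3  → R0 = 18 * 20 = 360
Final: R0 = 360

360


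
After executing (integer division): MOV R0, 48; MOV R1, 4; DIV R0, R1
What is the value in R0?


Register state trace:
  MOV R0, 48  → R0 = 48
  MOV R1, 4  → R1 = 4
  DIV R0, R1  → R0 = 48 // 4 = 12
Final: R0 = 12

12


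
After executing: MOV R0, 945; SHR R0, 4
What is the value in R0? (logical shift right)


Register state trace:
  MOV R0, 945  → R0 = 945
  SHR R0, 4  → R0 = 945 >> 4 = 945 // 2^4 = 59
Final: R0 = 59

59


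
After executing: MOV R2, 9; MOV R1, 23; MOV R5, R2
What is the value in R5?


Register state trace:
  MOV R2, 9  → R2 = 9
  MOV R1, 23  → R1 = 23
  MOV R5, R2  → R5 = 9
Final: R5 = 9

9


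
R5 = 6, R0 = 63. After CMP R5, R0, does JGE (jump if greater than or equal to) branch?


Trace:
  R5 = 6, R0 = 63
  CMP R5, R0  → compares 6 vs 63
  JGE checks: is 6 greater than or equal to 63?
  6 < 63, so condition is false
Branch taken: No

No


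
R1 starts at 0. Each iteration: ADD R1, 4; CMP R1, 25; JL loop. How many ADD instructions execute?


Loop trace (R1 starts at 0, target 25, step 4):
  ADD #1: R1 = 0 + 4 = 4  → 4 < 25, loop
  ADD #2: R1 = 4 + 4 = 8  → 8 < 25, loop
  ADD #3: R1 = 8 + 4 = 12  → 12 < 25, loop
  ADD #4: R1 = 12 + 4 = 16  → 16 < 25, loop
  ADD #5: R1 = 16 + 4 = 20  → 20 < 25, loop
  ADD #6: R1 = 20 + 4 = 24  → 24 < 25, loop
  ADD #7: R1 = 24 + 4 = 28  → 28 >= 25, exit
Total ADD instructions: 7

7


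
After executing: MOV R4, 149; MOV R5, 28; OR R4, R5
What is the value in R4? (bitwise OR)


Register state trace:
  MOV R4, 149  → R4 = 149 (0b10010101)
  MOV R5, 28  → R5 = 28 (0b00011100)
  OR R4, R5   → R4 = 149 OR 28 = 157 (0b10011101)
Final: R4 = 157

157


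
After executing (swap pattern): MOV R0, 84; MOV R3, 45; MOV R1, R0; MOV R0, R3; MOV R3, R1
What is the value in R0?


Register state trace (swap pattern):
  MOV R0, 84  → R0 = 84
  MOV R3, 45  → R3 = 45
  MOV R1, R0  → R1 = 84  (save R0)
  MOV R0, R3  → R0 = 45  (R0 gets R3's value)
  MOV R3, R1  → R3 = 84  (R3 gets saved value)
Final: R0 = 45

45


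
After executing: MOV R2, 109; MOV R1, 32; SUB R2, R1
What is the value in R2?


Register state trace:
  MOV R2, 109  → R2 = 109
  MOV R1, 32  → R1 = 32
  SUB R2, R1  → R2 = 109 - 32 = 77
Final: R2 = 77

77


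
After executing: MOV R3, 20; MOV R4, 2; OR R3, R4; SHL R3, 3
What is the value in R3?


Register state trace:
  MOV R3, 20  → R3 = 20 (0b00010100)
  MOV R4, 2  → R4 = 2 (0b00000010)
  OR R3, R4  → R3 = 20 OR 2 = 22 (0b00010110)
  SHL R3, 3  → R3 = 22 << 3 = 176
Final: R3 = 176

176


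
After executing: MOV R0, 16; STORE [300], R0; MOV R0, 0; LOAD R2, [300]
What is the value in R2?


Register and memory trace:
  MOV R0, 16  → R0 = 16
  STORE [300], R0  → mem[300] = 16
  MOV R0, 0  → R0 = 0
  LOAD R2, [300]  → R2 = mem[300] = 16
Final: R2 = 16

16


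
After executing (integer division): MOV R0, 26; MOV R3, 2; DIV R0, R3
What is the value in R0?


Register state trace:
  MOV R0, 26  → R0 = 26
  MOV R3, 2  → R3 = 2
  DIV R0, R3  → R0 = 26 // 2 = 13
Final: R0 = 13

13


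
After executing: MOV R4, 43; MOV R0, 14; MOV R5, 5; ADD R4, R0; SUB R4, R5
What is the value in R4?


Register state trace:
  MOV R4, 43  → R4 = 43
  MOV R0, 14  → R0 = 14
  MOV R5, 5  → R5 = 5
  ADD R4, R0  → R4 = 43 + 14 = 57
  SUB R4, R5  → R4 = 57 - 5 = 52
Final: R4 = 52

52


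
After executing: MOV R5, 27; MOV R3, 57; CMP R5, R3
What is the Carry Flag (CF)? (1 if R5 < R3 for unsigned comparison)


Register state trace:
  MOV R5, 27  → R5 = 27
  MOV R3, 57  → R3 = 57
  CMP R5, R3  → unsigned 27 - 57: borrow occurs
  27 < 57, so CF = 1
CF = 1

1


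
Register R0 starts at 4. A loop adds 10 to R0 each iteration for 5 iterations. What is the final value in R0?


Starting value: R0 = 4
  Iter 1: R0 = 4 + 10 = 14
  Iter 2: R0 = 14 + 10 = 24
  Iter 3: R0 = 24 + 10 = 34
  Iter 4: R0 = 34 + 10 = 44
  Iter 5: R0 = 44 + 10 = 54
Final: R0 = 54

54


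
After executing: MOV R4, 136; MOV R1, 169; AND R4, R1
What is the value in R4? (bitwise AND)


Register state trace:
  MOV R4, 136  → R4 = 136 (0b10001000)
  MOV R1, 169  → R1 = 169 (0b10101001)
  AND R4, R1  → R4 = 136 AND 169 = 136 (0b10001000)
Final: R4 = 136

136


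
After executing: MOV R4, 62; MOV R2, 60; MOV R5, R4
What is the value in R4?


Register state trace:
  MOV R4, 62  → R4 = 62
  MOV R2, 60  → R2 = 60
  MOV R5, R4  → R5 = 62
Final: R4 = 62

62


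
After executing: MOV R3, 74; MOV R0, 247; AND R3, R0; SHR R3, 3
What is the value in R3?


Register state trace:
  MOV R3, 74  → R3 = 74 (0b01001010)
  MOV R0, 247  → R0 = 247 (0b11110111)
  AND R3, R0  → R3 = 74 AND 247 = 66 (0b01000010)
  SHR R3, 3  → R3 = 66 >> 3 = 8
Final: R3 = 8

8


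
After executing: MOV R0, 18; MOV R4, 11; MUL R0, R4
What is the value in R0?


Register state trace:
  MOV R0, 18  → R0 = 18
  MOV R4, 11  → R4 = 11
  MUL R0, R4  → R0 = 18 * 11 = 198
Final: R0 = 198

198


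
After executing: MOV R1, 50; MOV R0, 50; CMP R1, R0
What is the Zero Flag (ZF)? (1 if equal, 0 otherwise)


Register state trace:
  MOV R1, 50  → R1 = 50
  MOV R0, 50  → R0 = 50
  CMP R1, R0  → computes 50 - 50 = 0
  Result is zero, so values are equal
ZF = 1

1


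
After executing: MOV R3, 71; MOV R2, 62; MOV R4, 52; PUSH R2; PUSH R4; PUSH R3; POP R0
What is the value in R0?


Stack trace (top is rightmost):
  MOV R3, 71  → R3 = 71
  MOV R2, 62  → R2 = 62
  MOV R4, 52  → R4 = 52
  PUSH R2  → stack: [62]
  PUSH R4  → stack: [62, 52]
  PUSH R3  → stack: [62, 52, 71]
  POP R0  → R0 = 71, stack: [62, 52]
Final: R0 = 71

71


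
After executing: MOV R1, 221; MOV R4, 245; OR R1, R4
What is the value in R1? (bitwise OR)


Register state trace:
  MOV R1, 221  → R1 = 221 (0b11011101)
  MOV R4, 245  → R4 = 245 (0b11110101)
  OR R1, R4   → R1 = 221 OR 245 = 253 (0b11111101)
Final: R1 = 253

253


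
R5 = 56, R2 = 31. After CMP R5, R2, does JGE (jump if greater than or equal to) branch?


Trace:
  R5 = 56, R2 = 31
  CMP R5, R2  → compares 56 vs 31
  JGE checks: is 56 greater than or equal to 31?
  56 > 31, so condition is true
Branch taken: Yes

Yes


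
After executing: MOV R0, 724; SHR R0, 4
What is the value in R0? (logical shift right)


Register state trace:
  MOV R0, 724  → R0 = 724
  SHR R0, 4  → R0 = 724 >> 4 = 724 // 2^4 = 45
Final: R0 = 45

45


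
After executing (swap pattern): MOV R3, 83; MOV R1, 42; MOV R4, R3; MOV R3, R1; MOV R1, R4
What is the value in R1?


Register state trace (swap pattern):
  MOV R3, 83  → R3 = 83
  MOV R1, 42  → R1 = 42
  MOV R4, R3  → R4 = 83  (save R3)
  MOV R3, R1  → R3 = 42  (R3 gets R1's value)
  MOV R1, R4  → R1 = 83  (R1 gets saved value)
Final: R1 = 83

83


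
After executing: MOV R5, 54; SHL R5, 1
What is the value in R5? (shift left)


Register state trace:
  MOV R5, 54  → R5 = 54
  SHL R5, 1  → R5 = 54 << 1 = 54 * 2^1 = 108
Final: R5 = 108

108


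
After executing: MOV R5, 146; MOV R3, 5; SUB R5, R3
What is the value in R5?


Register state trace:
  MOV R5, 146  → R5 = 146
  MOV R3, 5  → R3 = 5
  SUB R5, R3  → R5 = 146 - 5 = 141
Final: R5 = 141

141


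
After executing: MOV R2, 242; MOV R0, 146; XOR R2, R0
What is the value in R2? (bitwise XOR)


Register state trace:
  MOV R2, 242  → R2 = 242 (0b11110010)
  MOV R0, 146  → R0 = 146 (0b10010010)
  XOR R2, R0  → R2 = 242 XOR 146 = 96 (0b01100000)
Final: R2 = 96

96


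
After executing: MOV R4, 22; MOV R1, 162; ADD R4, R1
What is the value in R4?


Register state trace:
  MOV R4, 22  → R4 = 22
  MOV R1, 162  → R1 = 162
  ADD R4, R1  → R4 = 22 + 162 = 184
Final: R4 = 184

184


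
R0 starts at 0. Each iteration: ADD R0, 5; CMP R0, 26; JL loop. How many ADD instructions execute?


Loop trace (R0 starts at 0, target 26, step 5):
  ADD #1: R0 = 0 + 5 = 5  → 5 < 26, loop
  ADD #2: R0 = 5 + 5 = 10  → 10 < 26, loop
  ADD #3: R0 = 10 + 5 = 15  → 15 < 26, loop
  ADD #4: R0 = 15 + 5 = 20  → 20 < 26, loop
  ADD #5: R0 = 20 + 5 = 25  → 25 < 26, loop
  ADD #6: R0 = 25 + 5 = 30  → 30 >= 26, exit
Total ADD instructions: 6

6


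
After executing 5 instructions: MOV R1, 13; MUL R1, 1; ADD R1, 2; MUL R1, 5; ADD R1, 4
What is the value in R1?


Register state trace:
  MOV R1, 13  → R1 = 13
  MUL R1, 1  → R1 = 13 * 1 = 13
  ADD R1, 2  → R1 = 13 + 2 = 15
  MUL R1, 5  → R1 = 15 * 5 = 75
  ADD R1, 4  → R1 = 75 + 4 = 79
Final: R1 = 79

79


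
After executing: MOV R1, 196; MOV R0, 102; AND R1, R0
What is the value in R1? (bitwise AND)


Register state trace:
  MOV R1, 196  → R1 = 196 (0b11000100)
  MOV R0, 102  → R0 = 102 (0b01100110)
  AND R1, R0  → R1 = 196 AND 102 = 68 (0b01000100)
Final: R1 = 68

68


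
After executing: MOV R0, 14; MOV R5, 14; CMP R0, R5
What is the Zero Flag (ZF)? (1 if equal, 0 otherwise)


Register state trace:
  MOV R0, 14  → R0 = 14
  MOV R5, 14  → R5 = 14
  CMP R0, R5  → computes 14 - 14 = 0
  Result is zero, so values are equal
ZF = 1

1


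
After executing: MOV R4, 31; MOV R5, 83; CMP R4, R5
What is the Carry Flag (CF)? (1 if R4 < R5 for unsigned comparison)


Register state trace:
  MOV R4, 31  → R4 = 31
  MOV R5, 83  → R5 = 83
  CMP R4, R5  → unsigned 31 - 83: borrow occurs
  31 < 83, so CF = 1
CF = 1

1


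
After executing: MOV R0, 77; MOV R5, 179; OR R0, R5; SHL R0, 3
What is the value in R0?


Register state trace:
  MOV R0, 77  → R0 = 77 (0b01001101)
  MOV R5, 179  → R5 = 179 (0b10110011)
  OR R0, R5  → R0 = 77 OR 179 = 255 (0b11111111)
  SHL R0, 3  → R0 = 255 << 3 = 2040
Final: R0 = 2040

2040


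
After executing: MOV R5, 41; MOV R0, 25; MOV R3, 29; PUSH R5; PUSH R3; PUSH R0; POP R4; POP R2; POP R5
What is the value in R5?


Stack trace (top is rightmost):
  MOV R5, 41  → R5 = 41
  MOV R0, 25  → R0 = 25
  MOV R3, 29  → R3 = 29
  PUSH R5  → stack: [41]
  PUSH R3  → stack: [41, 29]
  PUSH R0  → stack: [41, 29, 25]
  POP R4  → R4 = 25, stack: [41, 29]
  POP R2  → R2 = 29, stack: [41]
  POP R5  → R5 = 41, stack: []
Final: R5 = 41

41


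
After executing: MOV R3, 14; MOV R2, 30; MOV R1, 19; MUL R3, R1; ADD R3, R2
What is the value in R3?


Register state trace:
  MOV R3, 14  → R3 = 14
  MOV R2, 30  → R2 = 30
  MOV R1, 19  → R1 = 19
  MUL R3, R1  → R3 = 14 * 19 = 266
  ADD R3, R2  → R3 = 266 + 30 = 296
Final: R3 = 296

296


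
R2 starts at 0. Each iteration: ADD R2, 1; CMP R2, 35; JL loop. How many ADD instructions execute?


Loop trace (R2 starts at 0, target 35, step 1):
  ADD #1: R2 = 0 + 1 = 1  → 1 < 35, loop
  ADD #2: R2 = 1 + 1 = 2  → 2 < 35, loop
  ADD #3: R2 = 2 + 1 = 3  → 3 < 35, loop
  ADD #4: R2 = 3 + 1 = 4  → 4 < 35, loop
  ADD #5: R2 = 4 + 1 = 5  → 5 < 35, loop
  ADD #6: R2 = 5 + 1 = 6  → 6 < 35, loop
  ADD #7: R2 = 6 + 1 = 7  → 7 < 35, loop
  ADD #8: R2 = 7 + 1 = 8  → 8 < 35, loop
  ADD #9: R2 = 8 + 1 = 9  → 9 < 35, loop
  ADD #10: R2 = 9 + 1 = 10  → 10 < 35, loop
  ADD #11: R2 = 10 + 1 = 11  → 11 < 35, loop
  ADD #12: R2 = 11 + 1 = 12  → 12 < 35, loop
  ADD #13: R2 = 12 + 1 = 13  → 13 < 35, loop
  ADD #14: R2 = 13 + 1 = 14  → 14 < 35, loop
  ADD #15: R2 = 14 + 1 = 15  → 15 < 35, loop
  ADD #16: R2 = 15 + 1 = 16  → 16 < 35, loop
  ADD #17: R2 = 16 + 1 = 17  → 17 < 35, loop
  ADD #18: R2 = 17 + 1 = 18  → 18 < 35, loop
  ADD #19: R2 = 18 + 1 = 19  → 19 < 35, loop
  ADD #20: R2 = 19 + 1 = 20  → 20 < 35, loop
  ADD #21: R2 = 20 + 1 = 21  → 21 < 35, loop
  ADD #22: R2 = 21 + 1 = 22  → 22 < 35, loop
  ADD #23: R2 = 22 + 1 = 23  → 23 < 35, loop
  ADD #24: R2 = 23 + 1 = 24  → 24 < 35, loop
  ADD #25: R2 = 24 + 1 = 25  → 25 < 35, loop
  ADD #26: R2 = 25 + 1 = 26  → 26 < 35, loop
  ADD #27: R2 = 26 + 1 = 27  → 27 < 35, loop
  ADD #28: R2 = 27 + 1 = 28  → 28 < 35, loop
  ADD #29: R2 = 28 + 1 = 29  → 29 < 35, loop
  ADD #30: R2 = 29 + 1 = 30  → 30 < 35, loop
  ADD #31: R2 = 30 + 1 = 31  → 31 < 35, loop
  ADD #32: R2 = 31 + 1 = 32  → 32 < 35, loop
  ADD #33: R2 = 32 + 1 = 33  → 33 < 35, loop
  ADD #34: R2 = 33 + 1 = 34  → 34 < 35, loop
  ADD #35: R2 = 34 + 1 = 35  → 35 >= 35, exit
Total ADD instructions: 35

35
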